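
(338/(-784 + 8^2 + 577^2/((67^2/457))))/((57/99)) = 50070306/2829412987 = 0.02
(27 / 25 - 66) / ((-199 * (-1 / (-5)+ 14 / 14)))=541 / 1990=0.27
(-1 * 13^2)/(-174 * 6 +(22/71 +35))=923/5509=0.17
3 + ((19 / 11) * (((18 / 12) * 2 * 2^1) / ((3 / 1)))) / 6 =118 / 33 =3.58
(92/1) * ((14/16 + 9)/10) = 1817/20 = 90.85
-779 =-779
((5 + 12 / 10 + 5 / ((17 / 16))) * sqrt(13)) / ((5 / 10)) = 1854 * sqrt(13) / 85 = 78.64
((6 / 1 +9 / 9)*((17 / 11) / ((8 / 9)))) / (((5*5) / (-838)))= -448749 / 1100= -407.95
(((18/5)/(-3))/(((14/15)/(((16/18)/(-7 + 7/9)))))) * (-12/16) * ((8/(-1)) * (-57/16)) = -1539/392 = -3.93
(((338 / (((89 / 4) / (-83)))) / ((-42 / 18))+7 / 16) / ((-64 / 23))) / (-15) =123986767 / 9569280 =12.96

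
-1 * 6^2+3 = -33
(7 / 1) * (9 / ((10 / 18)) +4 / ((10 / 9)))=693 / 5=138.60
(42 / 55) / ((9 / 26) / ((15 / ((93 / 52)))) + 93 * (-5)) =-18928 / 11524777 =-0.00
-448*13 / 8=-728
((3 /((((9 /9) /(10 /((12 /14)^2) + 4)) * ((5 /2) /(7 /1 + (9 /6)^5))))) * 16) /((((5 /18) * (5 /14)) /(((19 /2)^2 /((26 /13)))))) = 1122283659 /500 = 2244567.32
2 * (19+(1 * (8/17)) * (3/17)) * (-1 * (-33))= 363990/289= 1259.48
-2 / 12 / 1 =-1 / 6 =-0.17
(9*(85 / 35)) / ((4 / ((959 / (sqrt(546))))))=6987*sqrt(546) / 728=224.26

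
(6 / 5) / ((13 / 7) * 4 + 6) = 21 / 235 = 0.09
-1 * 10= -10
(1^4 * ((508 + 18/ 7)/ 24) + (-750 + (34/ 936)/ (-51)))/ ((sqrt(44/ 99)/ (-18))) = 1790482/ 91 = 19675.63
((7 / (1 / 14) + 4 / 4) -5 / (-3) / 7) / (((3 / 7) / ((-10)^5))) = -208400000 / 9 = -23155555.56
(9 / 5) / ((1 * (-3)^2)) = 1 / 5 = 0.20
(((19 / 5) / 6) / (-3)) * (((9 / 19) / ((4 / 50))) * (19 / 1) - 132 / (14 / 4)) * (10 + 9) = -125989 / 420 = -299.97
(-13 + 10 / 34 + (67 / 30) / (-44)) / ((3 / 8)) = -286259 / 8415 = -34.02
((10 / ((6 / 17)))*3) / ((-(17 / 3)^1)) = -15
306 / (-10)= -153 / 5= -30.60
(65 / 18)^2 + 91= 33709 / 324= 104.04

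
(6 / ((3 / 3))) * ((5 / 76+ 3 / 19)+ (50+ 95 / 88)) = 257337 / 836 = 307.82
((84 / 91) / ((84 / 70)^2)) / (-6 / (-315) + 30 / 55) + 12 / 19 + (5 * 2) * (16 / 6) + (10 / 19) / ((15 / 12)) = 13940705 / 483132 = 28.85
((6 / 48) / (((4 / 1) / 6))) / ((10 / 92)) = 69 / 40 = 1.72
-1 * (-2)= 2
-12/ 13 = -0.92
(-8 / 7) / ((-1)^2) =-8 / 7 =-1.14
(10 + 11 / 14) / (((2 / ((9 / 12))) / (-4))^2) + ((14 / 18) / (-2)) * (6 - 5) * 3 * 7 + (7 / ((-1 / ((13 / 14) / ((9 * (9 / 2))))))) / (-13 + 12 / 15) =4458775 / 276696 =16.11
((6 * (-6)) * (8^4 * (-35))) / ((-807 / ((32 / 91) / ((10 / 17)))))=-13369344 / 3497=-3823.09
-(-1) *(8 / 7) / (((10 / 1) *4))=1 / 35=0.03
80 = 80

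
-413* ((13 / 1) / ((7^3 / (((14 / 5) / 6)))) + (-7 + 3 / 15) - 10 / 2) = 102188 / 21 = 4866.10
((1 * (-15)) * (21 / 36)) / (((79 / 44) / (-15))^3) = 2515590000 / 493039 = 5102.21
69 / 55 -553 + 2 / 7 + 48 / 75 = -1060328 / 1925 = -550.82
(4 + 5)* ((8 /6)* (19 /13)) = 228 /13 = 17.54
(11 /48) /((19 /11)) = 121 /912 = 0.13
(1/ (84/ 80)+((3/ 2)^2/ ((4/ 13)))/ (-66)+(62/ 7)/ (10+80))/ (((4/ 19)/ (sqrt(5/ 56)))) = 1980313*sqrt(70)/ 12418560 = 1.33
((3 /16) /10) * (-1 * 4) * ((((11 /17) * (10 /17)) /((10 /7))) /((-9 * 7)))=11 /34680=0.00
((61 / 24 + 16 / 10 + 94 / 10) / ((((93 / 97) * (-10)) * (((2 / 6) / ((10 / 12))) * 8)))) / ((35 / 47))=-296335 / 499968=-0.59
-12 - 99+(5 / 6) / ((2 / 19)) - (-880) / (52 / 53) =123839 / 156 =793.84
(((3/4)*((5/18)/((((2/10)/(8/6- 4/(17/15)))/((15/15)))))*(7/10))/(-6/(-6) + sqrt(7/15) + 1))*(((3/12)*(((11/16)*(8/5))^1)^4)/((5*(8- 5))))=-717409/32436000 + 717409*sqrt(105)/973080000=-0.01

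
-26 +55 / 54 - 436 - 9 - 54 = -28295 / 54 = -523.98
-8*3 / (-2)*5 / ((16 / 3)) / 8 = 45 / 32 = 1.41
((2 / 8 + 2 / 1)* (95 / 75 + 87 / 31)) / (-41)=-2841 / 12710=-0.22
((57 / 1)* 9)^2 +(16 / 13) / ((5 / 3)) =263169.74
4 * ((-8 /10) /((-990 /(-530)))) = -848 /495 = -1.71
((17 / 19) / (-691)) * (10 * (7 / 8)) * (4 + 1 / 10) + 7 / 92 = 71589 / 2415736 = 0.03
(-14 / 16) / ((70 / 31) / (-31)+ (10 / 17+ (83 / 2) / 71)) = -8119489 / 10206444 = -0.80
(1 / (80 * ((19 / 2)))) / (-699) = -1 / 531240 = -0.00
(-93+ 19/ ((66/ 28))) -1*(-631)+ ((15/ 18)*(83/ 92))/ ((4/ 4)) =3320245/ 6072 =546.81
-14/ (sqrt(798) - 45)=0.84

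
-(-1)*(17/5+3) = 32/5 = 6.40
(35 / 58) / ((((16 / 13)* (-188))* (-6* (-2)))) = -455 / 2093568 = -0.00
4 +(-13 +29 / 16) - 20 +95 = 1085 / 16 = 67.81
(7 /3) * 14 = 98 /3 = 32.67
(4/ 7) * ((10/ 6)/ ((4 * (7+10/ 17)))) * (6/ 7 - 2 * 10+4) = -9010/ 18963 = -0.48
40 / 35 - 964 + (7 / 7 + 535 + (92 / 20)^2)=-405.70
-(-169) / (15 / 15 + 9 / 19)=3211 / 28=114.68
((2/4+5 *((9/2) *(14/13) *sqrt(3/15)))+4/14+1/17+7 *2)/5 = 63 *sqrt(5)/65+3533/1190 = 5.14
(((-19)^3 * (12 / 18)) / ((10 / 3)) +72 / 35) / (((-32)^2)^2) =-47941 / 36700160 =-0.00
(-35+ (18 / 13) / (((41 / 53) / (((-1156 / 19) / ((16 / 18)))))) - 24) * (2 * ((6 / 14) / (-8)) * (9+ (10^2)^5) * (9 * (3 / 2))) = 744458850670012965 / 283556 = 2625438540076.79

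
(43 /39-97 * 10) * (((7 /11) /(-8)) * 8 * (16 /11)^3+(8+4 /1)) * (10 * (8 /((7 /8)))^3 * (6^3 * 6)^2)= -8153564335238755123200 /65284219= -124893342681157.83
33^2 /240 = 363 /80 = 4.54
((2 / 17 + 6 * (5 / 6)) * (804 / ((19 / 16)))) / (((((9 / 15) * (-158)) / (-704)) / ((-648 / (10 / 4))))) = -170185162752 / 25517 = -6669481.63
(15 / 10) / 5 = 3 / 10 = 0.30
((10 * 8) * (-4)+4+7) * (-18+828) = -250290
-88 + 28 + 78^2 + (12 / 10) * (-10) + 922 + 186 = 7120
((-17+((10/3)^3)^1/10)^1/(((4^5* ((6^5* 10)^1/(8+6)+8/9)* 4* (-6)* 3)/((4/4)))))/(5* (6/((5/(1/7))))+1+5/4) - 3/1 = -5050943208265/1683647741952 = -3.00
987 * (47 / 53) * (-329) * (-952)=14529405912 / 53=274139734.19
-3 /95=-0.03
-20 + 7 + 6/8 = -49/4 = -12.25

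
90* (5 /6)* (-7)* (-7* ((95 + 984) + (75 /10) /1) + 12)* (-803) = -6402459525 /2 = -3201229762.50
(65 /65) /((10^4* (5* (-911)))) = -1 /45550000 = -0.00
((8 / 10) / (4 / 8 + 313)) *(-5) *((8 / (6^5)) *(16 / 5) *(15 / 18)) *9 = -16 / 50787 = -0.00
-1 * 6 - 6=-12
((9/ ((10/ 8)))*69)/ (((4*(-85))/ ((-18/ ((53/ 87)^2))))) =84606282/ 1193825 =70.87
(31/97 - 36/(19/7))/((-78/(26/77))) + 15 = 6409850/425733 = 15.06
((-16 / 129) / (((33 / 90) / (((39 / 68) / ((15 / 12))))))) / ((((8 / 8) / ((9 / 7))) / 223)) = -2504736 / 56287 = -44.50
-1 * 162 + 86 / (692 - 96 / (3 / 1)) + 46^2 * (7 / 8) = 278789 / 165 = 1689.63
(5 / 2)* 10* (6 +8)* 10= 3500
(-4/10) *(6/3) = -4/5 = -0.80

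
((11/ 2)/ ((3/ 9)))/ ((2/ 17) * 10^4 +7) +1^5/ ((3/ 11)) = 40391/ 10974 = 3.68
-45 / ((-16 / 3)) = 135 / 16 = 8.44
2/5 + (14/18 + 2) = 143/45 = 3.18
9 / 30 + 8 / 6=49 / 30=1.63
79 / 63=1.25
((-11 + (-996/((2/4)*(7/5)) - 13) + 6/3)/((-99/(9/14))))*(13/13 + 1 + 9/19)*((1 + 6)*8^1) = 1901432/1463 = 1299.68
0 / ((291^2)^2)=0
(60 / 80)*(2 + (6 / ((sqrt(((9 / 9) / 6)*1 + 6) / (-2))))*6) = 3 / 2 -54*sqrt(222) / 37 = -20.25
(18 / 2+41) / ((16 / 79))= 1975 / 8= 246.88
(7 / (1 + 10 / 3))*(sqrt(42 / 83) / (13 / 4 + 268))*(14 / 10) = 84*sqrt(3486) / 836225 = 0.01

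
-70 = -70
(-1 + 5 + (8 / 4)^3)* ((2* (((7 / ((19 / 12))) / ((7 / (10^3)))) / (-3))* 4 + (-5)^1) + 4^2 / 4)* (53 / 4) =-5091021 / 19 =-267948.47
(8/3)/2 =4/3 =1.33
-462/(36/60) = -770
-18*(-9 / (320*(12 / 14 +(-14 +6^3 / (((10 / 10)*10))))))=567 / 9472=0.06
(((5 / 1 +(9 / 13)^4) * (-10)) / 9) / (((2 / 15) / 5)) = -18670750 / 85683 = -217.90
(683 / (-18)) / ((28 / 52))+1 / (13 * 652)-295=-195155599 / 533988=-365.47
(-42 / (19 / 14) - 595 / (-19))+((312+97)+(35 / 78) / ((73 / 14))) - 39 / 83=1836225916 / 4489719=408.98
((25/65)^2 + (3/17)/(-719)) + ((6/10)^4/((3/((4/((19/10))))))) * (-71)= -30954839332/4906006625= -6.31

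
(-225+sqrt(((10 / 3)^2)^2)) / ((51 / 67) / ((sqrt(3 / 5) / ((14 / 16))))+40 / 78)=28758329600 / 124898889-4150105960* sqrt(15) / 41632963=-155.82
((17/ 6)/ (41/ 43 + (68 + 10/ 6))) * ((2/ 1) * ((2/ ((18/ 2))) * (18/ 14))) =731/ 31885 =0.02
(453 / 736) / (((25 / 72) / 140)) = 248.17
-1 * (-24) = 24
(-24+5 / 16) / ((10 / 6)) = -1137 / 80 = -14.21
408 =408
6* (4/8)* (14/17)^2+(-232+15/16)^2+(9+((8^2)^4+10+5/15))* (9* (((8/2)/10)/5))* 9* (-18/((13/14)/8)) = -405380049535462331/24044800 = -16859364583.42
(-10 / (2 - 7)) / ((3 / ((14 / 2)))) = 14 / 3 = 4.67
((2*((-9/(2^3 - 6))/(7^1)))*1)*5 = -45/7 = -6.43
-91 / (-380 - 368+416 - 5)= 91 / 337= 0.27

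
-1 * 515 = -515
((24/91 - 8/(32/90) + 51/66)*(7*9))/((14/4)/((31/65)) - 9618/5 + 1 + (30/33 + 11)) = 6660350/9375067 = 0.71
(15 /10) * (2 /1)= 3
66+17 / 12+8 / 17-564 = -101207 / 204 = -496.11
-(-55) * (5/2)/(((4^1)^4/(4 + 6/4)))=3025/1024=2.95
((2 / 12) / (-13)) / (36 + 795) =-1 / 64818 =-0.00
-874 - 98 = -972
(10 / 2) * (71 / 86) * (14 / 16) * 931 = 2313535 / 688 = 3362.70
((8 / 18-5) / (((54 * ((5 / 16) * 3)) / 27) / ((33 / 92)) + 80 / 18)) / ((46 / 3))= -1353 / 44045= -0.03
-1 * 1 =-1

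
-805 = -805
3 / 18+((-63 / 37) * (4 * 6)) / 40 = -949 / 1110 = -0.85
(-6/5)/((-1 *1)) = 1.20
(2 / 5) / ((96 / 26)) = 13 / 120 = 0.11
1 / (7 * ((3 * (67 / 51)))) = 17 / 469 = 0.04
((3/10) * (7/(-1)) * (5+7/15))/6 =-287/150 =-1.91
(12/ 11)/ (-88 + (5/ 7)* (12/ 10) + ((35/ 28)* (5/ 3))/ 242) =-22176/ 1771265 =-0.01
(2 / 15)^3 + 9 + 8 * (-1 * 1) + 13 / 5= 12158 / 3375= 3.60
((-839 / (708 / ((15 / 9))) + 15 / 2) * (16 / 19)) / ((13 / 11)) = 516340 / 131157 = 3.94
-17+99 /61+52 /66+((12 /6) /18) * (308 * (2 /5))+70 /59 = 509794 /1781505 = 0.29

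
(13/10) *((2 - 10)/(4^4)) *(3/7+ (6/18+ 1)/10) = -0.02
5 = 5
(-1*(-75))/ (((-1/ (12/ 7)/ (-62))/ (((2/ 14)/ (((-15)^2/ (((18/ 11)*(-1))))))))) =-4464/ 539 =-8.28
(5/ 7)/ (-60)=-1/ 84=-0.01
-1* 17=-17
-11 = -11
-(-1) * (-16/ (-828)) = 4/ 207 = 0.02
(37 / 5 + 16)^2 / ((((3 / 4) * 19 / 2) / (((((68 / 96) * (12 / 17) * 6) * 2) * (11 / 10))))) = 1204632 / 2375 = 507.21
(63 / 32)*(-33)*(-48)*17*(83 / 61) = 8800407 / 122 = 72134.48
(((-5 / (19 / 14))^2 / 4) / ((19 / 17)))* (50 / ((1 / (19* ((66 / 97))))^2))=4535685000 / 178771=25371.48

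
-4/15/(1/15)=-4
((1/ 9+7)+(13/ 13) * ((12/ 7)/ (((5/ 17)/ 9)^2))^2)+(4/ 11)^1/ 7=7812042859436/ 3031875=2576637.51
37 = 37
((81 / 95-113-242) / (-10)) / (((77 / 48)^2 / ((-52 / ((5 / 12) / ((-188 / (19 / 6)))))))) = 27280592142336 / 267546125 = 101965.94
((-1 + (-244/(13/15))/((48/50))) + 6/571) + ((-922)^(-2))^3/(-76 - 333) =-548804470769340469780733343/1865040619297556203092928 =-294.26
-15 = -15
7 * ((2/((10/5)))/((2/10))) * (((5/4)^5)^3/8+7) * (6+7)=41244439722395/8589934592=4801.48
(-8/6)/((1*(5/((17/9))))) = -68/135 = -0.50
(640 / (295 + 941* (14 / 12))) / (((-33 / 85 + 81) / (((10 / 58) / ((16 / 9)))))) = 76500 / 138383563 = 0.00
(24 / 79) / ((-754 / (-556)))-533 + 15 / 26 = -31700969 / 59566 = -532.20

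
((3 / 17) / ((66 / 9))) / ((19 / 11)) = 9 / 646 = 0.01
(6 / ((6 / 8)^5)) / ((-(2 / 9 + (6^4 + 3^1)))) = -0.02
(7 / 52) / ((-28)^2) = 1 / 5824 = 0.00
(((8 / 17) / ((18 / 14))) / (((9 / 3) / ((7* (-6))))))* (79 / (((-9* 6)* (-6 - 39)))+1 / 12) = -110348 / 185895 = -0.59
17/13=1.31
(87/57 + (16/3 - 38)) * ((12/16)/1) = -1775/76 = -23.36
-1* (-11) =11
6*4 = 24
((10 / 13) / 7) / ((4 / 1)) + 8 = 1461 / 182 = 8.03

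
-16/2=-8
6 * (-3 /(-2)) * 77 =693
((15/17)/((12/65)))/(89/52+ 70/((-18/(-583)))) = 38025/18051637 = 0.00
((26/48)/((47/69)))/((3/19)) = 5681/1128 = 5.04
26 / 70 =13 / 35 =0.37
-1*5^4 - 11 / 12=-7511 / 12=-625.92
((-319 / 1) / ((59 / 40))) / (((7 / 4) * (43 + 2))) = -2.75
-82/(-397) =0.21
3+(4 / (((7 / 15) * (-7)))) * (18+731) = -6399 / 7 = -914.14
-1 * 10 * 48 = -480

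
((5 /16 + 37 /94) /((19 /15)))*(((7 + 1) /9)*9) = 7965 /1786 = 4.46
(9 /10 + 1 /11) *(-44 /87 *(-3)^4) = -5886 /145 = -40.59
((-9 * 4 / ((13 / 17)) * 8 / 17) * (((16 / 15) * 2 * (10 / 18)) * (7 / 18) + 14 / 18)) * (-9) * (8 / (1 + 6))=11008 / 39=282.26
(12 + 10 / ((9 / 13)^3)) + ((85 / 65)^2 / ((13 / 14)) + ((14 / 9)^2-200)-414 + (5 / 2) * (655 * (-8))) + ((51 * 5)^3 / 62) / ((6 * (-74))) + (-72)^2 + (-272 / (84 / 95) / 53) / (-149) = -7381413214644851023 / 812402344687752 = -9085.91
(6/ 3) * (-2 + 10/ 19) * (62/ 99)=-3472/ 1881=-1.85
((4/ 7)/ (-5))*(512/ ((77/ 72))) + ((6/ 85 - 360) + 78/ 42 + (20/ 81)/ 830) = -127144161629/ 308014245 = -412.79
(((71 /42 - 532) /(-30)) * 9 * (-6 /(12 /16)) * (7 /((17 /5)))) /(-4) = 22273 /34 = 655.09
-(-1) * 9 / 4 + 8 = 41 / 4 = 10.25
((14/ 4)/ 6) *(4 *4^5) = 7168/ 3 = 2389.33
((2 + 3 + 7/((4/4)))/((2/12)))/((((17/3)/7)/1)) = 88.94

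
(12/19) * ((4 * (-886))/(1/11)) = -467808/19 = -24621.47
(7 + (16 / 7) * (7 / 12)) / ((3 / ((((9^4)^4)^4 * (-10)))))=-327505127159405088097802023928125518491061433118773364141582250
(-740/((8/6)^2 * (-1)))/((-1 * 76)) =-1665/304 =-5.48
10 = 10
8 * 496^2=1968128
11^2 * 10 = 1210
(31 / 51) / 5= 31 / 255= 0.12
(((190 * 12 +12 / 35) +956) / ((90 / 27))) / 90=28318 / 2625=10.79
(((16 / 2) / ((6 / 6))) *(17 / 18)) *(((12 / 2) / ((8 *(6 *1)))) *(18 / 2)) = 17 / 2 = 8.50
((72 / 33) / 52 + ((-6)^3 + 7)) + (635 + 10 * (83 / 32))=1034129 / 2288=451.98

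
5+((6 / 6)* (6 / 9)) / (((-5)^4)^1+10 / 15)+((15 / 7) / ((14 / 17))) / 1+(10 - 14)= 662777 / 183946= 3.60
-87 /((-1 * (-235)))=-87 /235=-0.37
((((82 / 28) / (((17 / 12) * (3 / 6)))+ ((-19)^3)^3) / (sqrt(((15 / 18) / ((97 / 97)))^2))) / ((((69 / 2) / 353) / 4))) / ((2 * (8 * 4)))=-13555142120428777 / 54740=-247627733292.45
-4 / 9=-0.44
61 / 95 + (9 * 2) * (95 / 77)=167147 / 7315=22.85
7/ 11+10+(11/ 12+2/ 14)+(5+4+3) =21895/ 924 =23.70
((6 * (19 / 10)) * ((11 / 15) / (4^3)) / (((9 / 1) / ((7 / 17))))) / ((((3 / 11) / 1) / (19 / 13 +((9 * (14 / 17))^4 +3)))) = 26404268742929 / 398695845600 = 66.23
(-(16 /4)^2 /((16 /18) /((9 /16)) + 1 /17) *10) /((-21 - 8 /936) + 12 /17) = 4.81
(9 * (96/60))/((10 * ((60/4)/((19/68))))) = 57/2125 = 0.03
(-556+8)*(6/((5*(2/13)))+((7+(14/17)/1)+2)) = -820904/85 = -9657.69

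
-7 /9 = -0.78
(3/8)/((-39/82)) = -41/52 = -0.79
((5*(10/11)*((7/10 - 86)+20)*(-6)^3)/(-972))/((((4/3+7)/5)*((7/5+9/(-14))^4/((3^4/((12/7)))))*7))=-70553385000/86795291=-812.87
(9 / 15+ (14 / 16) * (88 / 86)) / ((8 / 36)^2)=52083 / 1720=30.28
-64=-64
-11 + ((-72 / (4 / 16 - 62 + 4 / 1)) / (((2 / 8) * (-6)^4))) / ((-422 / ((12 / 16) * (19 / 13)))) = -20909908 / 1900899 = -11.00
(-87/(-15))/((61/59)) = 1711/305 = 5.61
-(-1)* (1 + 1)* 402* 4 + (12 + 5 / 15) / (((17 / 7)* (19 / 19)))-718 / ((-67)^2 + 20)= 246893119 / 76653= 3220.92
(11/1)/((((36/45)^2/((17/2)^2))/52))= 1033175/16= 64573.44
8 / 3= 2.67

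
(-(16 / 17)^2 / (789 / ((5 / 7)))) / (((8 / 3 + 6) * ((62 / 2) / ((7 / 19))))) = -640 / 581985599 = -0.00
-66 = -66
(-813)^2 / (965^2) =0.71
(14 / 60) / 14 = 1 / 60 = 0.02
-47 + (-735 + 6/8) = -3125/4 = -781.25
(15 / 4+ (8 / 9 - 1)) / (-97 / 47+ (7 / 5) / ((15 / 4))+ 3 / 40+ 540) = 307850 / 45547329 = 0.01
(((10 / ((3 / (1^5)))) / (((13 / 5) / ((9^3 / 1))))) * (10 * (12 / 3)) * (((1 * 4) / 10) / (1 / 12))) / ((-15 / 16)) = -2488320 / 13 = -191409.23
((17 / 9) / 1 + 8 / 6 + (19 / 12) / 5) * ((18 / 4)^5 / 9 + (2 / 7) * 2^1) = 838201 / 1152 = 727.61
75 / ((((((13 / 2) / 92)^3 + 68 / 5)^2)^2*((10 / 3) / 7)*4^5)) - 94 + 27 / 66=-9472243652117560133035804974260410237 / 101209019114280586124796863822839546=-93.59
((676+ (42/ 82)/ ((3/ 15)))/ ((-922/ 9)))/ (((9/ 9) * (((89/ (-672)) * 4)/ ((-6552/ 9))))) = -15311788128/ 1682189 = -9102.30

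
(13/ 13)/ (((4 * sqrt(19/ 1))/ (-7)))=-7 * sqrt(19)/ 76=-0.40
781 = 781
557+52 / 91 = 3903 / 7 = 557.57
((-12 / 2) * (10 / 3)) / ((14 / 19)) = -190 / 7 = -27.14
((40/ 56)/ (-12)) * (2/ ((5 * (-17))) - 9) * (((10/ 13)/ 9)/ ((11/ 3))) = 295/ 23562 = 0.01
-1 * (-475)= 475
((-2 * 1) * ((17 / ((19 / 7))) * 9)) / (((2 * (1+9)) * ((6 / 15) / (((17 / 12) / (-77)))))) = 867 / 3344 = 0.26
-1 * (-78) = 78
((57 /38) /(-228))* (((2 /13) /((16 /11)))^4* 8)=-14641 /2222731264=-0.00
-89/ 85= -1.05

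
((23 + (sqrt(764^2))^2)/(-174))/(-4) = 194573/232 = 838.68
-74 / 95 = -0.78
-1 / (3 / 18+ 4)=-6 / 25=-0.24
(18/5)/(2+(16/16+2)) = 18/25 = 0.72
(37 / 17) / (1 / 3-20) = -0.11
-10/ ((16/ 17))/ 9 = -85/ 72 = -1.18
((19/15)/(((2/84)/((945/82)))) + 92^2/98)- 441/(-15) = 7321448/10045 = 728.86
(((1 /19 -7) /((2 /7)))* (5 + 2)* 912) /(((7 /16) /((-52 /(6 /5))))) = 15375360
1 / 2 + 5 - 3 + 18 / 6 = 11 / 2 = 5.50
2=2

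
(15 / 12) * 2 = 2.50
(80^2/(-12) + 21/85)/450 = -135937/114750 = -1.18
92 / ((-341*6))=-46 / 1023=-0.04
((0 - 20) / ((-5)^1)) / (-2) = -2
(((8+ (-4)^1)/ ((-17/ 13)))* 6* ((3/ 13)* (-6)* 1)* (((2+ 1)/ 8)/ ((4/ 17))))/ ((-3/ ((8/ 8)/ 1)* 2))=-27/ 4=-6.75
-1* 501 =-501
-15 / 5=-3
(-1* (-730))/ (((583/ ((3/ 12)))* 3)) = 365/ 3498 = 0.10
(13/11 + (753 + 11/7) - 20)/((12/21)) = 56653/44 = 1287.57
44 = 44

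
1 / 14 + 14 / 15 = 211 / 210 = 1.00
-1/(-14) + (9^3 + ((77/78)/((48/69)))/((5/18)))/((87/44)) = 19599577/52780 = 371.34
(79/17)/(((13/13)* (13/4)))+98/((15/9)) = 66554/1105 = 60.23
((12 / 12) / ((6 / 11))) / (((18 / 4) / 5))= 55 / 27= 2.04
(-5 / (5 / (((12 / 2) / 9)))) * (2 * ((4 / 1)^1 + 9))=-52 / 3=-17.33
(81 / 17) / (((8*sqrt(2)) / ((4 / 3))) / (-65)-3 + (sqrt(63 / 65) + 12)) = 1755 / (17*(-2*sqrt(2) + sqrt(455) + 195)) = 0.48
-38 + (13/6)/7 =-1583/42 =-37.69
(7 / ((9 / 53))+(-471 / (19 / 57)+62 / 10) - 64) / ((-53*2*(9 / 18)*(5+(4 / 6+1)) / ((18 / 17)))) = 192993 / 45050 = 4.28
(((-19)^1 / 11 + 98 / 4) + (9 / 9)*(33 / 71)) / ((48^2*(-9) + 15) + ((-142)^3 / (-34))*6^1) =205683 / 4289047378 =0.00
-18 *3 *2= -108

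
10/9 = 1.11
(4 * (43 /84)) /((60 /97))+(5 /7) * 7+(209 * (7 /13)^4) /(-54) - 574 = -61107312857 /107960580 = -566.02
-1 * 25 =-25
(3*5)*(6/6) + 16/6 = 53/3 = 17.67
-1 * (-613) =613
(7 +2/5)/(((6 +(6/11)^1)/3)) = 407/120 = 3.39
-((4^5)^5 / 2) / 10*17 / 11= -4785074604081152 / 55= -87001356437839.13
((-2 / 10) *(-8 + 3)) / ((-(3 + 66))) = -1 / 69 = -0.01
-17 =-17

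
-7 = -7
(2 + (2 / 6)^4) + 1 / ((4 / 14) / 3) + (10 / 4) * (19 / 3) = 2296 / 81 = 28.35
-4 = -4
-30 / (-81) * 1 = 10 / 27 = 0.37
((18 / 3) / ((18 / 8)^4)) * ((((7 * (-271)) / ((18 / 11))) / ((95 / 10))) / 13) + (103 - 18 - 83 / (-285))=2019882724 / 24308505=83.09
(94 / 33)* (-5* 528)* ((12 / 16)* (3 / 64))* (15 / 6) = -10575 / 16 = -660.94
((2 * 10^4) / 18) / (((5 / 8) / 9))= 16000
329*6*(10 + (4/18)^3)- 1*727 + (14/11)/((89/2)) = 4528295921/237897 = 19034.69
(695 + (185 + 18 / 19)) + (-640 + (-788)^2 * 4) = 47196322 / 19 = 2484016.95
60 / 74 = 30 / 37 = 0.81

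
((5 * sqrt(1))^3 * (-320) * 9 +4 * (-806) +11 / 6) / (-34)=2179333 / 204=10683.00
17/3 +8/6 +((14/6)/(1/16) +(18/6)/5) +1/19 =44.99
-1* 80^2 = -6400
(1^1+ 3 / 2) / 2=1.25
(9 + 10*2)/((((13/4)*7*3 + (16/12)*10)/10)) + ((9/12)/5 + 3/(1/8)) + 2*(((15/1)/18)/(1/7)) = 39.37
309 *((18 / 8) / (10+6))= 2781 / 64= 43.45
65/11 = 5.91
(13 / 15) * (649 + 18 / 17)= 143663 / 255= 563.38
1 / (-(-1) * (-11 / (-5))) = 5 / 11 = 0.45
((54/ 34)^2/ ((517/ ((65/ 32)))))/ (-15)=-3159/ 4781216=-0.00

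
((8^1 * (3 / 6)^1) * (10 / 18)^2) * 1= 1.23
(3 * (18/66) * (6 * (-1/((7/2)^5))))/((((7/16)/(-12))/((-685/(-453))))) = 75755520/195414989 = 0.39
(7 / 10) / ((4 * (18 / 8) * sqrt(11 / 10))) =7 * sqrt(110) / 990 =0.07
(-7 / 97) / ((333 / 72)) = -56 / 3589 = -0.02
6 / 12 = 0.50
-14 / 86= -7 / 43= -0.16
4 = 4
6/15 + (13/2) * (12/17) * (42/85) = 3854/1445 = 2.67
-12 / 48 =-1 / 4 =-0.25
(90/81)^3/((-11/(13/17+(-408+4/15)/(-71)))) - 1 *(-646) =18734208754/29036799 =645.19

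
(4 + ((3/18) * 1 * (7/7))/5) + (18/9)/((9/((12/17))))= 2137/510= 4.19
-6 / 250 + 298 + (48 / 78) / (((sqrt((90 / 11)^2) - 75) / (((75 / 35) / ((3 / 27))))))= 297.80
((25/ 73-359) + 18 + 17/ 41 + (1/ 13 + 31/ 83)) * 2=-2194683630/ 3229447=-679.58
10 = 10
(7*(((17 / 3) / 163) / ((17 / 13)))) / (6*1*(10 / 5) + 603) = 91 / 300735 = 0.00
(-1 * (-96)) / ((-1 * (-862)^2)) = -24 / 185761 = -0.00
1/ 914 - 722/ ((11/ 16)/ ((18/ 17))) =-190053317/ 170918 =-1111.96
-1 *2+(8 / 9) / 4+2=0.22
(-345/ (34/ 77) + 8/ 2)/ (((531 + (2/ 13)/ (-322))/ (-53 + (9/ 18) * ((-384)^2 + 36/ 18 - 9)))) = -8150410211671/ 75573976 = -107846.78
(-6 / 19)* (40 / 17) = -240 / 323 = -0.74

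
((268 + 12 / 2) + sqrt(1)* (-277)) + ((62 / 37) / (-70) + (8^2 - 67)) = -6.02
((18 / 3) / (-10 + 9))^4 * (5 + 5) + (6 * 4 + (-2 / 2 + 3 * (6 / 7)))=90899 / 7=12985.57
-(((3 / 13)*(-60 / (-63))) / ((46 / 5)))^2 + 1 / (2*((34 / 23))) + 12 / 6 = 696353191 / 297884132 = 2.34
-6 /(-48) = 1 /8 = 0.12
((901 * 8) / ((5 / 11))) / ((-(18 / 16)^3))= -40595456 / 3645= -11137.30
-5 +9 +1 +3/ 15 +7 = 61/ 5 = 12.20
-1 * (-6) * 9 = 54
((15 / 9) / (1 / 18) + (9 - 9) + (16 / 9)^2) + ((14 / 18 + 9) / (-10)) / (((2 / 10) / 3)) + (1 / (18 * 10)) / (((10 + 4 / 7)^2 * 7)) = 164061023 / 8871120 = 18.49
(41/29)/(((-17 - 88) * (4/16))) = -164/3045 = -0.05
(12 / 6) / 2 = 1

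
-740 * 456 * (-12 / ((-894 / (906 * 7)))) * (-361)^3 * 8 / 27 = 178987160783621120 / 447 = 400418704213917.49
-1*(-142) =142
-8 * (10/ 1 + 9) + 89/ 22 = -3255/ 22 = -147.95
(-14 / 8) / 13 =-0.13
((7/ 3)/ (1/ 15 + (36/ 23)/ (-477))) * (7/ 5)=59731/ 1159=51.54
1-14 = -13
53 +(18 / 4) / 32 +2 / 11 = 37539 / 704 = 53.32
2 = 2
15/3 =5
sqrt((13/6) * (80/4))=sqrt(390)/3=6.58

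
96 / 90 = 16 / 15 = 1.07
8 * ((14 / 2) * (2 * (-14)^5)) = -60236288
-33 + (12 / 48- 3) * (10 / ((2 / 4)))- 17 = -105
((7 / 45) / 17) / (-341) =-7 / 260865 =-0.00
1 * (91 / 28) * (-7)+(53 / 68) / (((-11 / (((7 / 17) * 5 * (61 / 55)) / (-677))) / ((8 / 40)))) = -22.75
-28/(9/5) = -140/9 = -15.56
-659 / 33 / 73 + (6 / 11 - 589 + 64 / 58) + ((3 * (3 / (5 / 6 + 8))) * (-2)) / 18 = -2176177604 / 3702633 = -587.74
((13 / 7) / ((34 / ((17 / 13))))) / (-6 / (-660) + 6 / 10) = 55 / 469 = 0.12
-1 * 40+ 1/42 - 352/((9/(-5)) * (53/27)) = 59.65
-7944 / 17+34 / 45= -356902 / 765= -466.54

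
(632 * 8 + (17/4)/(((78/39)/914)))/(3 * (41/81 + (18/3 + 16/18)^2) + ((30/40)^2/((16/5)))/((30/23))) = 32247936/663661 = 48.59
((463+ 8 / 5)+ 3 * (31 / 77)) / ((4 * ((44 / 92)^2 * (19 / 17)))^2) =1812953556433 / 4069758770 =445.47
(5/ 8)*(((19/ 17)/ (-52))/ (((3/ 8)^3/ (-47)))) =11.97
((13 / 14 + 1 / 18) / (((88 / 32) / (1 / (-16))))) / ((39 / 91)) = -31 / 594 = -0.05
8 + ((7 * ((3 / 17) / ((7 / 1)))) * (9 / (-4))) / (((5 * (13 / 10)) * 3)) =7.98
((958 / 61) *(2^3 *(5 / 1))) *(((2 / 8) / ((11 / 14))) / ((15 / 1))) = 26824 / 2013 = 13.33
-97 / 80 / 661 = -97 / 52880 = -0.00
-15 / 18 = -5 / 6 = -0.83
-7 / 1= -7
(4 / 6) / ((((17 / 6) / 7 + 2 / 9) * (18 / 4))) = 56 / 237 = 0.24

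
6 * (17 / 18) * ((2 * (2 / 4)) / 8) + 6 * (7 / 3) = 353 / 24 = 14.71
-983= -983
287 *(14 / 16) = 2009 / 8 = 251.12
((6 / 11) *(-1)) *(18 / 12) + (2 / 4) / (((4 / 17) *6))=-245 / 528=-0.46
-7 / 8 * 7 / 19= -49 / 152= -0.32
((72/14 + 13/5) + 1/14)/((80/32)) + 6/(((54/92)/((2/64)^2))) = 1264313/403200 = 3.14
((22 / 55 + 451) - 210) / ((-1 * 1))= -1207 / 5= -241.40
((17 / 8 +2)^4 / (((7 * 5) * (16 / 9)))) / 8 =10673289 / 18350080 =0.58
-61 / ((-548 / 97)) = 5917 / 548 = 10.80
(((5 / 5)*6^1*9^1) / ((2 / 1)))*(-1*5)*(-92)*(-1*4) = -49680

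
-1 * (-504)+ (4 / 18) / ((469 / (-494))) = 2126396 / 4221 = 503.77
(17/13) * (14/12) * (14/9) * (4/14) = 0.68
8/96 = 0.08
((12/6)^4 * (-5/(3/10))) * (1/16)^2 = -25/24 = -1.04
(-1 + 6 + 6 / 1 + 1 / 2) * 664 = 7636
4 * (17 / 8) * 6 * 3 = 153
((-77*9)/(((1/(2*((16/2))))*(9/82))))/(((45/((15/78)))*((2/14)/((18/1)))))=-707168/13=-54397.54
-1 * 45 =-45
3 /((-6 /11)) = -11 /2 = -5.50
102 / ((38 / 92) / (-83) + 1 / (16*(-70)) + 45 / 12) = 72694720 / 2668417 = 27.24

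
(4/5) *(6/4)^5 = 243/40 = 6.08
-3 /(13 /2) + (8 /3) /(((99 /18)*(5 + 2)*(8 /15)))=-332 /1001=-0.33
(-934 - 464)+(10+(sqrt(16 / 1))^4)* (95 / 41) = -32048 / 41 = -781.66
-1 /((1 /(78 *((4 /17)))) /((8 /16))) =-156 /17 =-9.18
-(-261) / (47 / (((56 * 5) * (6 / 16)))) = 27405 / 47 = 583.09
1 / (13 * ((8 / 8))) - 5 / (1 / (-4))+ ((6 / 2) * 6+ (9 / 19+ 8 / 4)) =10016 / 247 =40.55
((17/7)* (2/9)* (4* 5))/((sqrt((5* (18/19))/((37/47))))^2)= 1.79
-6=-6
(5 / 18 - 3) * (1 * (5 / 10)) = -49 / 36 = -1.36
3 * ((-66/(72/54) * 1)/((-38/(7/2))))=2079/152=13.68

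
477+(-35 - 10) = 432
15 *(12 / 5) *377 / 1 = 13572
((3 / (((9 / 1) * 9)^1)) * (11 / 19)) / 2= 11 / 1026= 0.01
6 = 6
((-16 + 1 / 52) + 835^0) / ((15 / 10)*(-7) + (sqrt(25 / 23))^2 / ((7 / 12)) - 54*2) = 125419 / 976482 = 0.13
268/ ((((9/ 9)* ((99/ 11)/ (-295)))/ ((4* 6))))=-210826.67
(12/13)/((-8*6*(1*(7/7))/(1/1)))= -1/52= -0.02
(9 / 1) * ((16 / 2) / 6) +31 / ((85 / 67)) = 3097 / 85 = 36.44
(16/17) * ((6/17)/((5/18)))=1728/1445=1.20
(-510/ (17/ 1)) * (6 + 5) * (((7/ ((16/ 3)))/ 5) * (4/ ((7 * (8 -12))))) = 99/ 8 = 12.38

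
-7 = -7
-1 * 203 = -203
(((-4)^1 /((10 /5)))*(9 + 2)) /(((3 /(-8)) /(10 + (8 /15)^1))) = 27808 /45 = 617.96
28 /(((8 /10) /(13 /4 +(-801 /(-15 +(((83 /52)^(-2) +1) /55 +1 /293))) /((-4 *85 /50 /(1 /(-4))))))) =41273674280195 /226039327816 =182.60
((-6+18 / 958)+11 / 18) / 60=-46301 / 517320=-0.09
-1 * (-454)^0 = -1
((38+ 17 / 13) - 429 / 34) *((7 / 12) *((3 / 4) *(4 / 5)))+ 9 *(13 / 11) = 1942649 / 97240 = 19.98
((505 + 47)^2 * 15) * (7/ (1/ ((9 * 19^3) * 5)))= 9875083377600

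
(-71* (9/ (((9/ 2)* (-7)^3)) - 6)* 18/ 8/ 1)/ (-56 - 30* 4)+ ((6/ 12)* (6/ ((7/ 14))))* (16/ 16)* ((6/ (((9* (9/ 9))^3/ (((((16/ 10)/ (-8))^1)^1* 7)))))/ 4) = -5.47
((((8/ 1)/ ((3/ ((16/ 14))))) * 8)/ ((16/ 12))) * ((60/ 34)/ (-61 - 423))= -960/ 14399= -0.07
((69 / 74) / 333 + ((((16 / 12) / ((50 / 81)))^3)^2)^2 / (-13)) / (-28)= 5049847739625052152648949 / 178211688995361328125000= 28.34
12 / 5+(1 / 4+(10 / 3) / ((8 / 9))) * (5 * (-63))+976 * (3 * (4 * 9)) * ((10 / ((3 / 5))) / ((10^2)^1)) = 81552 / 5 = 16310.40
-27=-27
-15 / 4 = -3.75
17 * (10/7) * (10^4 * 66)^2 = 74052000000000/7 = 10578857142857.14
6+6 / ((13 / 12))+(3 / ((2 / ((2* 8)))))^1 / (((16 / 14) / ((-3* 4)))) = -3126 / 13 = -240.46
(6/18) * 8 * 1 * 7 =56/3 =18.67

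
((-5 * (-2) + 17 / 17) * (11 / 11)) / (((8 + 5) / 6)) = 66 / 13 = 5.08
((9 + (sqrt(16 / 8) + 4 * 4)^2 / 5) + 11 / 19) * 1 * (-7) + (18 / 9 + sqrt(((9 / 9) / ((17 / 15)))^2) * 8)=-676998 / 1615-224 * sqrt(2) / 5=-482.55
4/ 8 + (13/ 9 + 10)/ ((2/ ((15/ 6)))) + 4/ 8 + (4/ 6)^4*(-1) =4895/ 324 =15.11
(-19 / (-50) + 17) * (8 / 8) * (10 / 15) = 869 / 75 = 11.59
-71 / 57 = -1.25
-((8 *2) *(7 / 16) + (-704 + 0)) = 697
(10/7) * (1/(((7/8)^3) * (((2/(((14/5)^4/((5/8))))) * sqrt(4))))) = 32768/625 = 52.43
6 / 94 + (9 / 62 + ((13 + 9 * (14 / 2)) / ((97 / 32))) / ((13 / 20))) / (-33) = -134530345 / 121260282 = -1.11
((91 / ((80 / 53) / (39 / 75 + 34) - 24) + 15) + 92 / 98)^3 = 276937824484802026001433375 / 154776859901939107270144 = 1789.27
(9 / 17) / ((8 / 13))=117 / 136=0.86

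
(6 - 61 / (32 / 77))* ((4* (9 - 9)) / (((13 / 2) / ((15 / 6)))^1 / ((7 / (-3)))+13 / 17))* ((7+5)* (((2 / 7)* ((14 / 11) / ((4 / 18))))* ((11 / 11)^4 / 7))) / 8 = 0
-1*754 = -754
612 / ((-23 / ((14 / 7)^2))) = -106.43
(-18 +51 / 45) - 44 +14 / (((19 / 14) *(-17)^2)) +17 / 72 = -119781497 / 1976760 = -60.59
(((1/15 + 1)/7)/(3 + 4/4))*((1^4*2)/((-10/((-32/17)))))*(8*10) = 2048/1785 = 1.15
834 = 834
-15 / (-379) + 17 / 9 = 1.93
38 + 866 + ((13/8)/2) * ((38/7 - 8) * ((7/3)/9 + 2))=151079/168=899.28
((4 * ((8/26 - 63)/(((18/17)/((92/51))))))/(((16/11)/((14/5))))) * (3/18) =-288673/2106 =-137.07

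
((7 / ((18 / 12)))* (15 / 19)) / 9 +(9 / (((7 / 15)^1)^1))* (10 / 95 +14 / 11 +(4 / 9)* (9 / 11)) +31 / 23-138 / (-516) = 132502895 / 3720618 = 35.61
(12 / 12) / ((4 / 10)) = 5 / 2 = 2.50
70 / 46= 1.52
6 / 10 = 3 / 5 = 0.60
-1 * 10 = -10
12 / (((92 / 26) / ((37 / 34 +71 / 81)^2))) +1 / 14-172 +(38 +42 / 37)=-450686867668 / 3765080151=-119.70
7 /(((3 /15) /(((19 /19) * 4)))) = 140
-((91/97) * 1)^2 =-8281/9409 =-0.88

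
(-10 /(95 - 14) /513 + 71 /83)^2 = 8699155021489 /11894904312201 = 0.73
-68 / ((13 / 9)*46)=-306 / 299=-1.02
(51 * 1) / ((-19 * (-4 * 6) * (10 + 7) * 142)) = 1 / 21584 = 0.00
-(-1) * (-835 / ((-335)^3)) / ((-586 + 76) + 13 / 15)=-501 / 11484635155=-0.00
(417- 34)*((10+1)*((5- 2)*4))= 50556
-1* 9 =-9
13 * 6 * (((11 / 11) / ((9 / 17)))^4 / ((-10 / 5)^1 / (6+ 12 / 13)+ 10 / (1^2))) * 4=43430920 / 106191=408.99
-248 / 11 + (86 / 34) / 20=-83847 / 3740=-22.42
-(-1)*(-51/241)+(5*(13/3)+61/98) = 22.08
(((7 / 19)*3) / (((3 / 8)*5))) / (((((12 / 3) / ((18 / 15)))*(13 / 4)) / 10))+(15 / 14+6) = 7.62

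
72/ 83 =0.87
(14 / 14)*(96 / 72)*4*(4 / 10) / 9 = 32 / 135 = 0.24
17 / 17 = 1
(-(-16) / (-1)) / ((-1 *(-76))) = -4 / 19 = -0.21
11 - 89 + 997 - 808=111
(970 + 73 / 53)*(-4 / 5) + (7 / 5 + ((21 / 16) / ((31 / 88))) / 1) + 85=-686.98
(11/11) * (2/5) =2/5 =0.40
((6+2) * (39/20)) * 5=78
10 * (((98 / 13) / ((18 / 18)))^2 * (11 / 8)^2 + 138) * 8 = 3318365 / 169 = 19635.30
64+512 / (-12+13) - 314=262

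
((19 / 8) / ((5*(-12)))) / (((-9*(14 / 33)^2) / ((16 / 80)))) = 0.00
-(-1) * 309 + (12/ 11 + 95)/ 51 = 174406/ 561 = 310.88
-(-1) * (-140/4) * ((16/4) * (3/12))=-35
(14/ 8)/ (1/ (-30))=-105/ 2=-52.50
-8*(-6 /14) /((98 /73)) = 876 /343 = 2.55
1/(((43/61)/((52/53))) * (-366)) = -0.00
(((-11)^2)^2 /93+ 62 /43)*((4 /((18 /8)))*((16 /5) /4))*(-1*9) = -40661056 /19995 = -2033.56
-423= -423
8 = 8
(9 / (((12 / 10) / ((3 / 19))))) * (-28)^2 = 17640 / 19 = 928.42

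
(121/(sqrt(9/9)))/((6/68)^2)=139876/9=15541.78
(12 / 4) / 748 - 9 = -6729 / 748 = -9.00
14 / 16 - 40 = -313 / 8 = -39.12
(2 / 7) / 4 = 0.07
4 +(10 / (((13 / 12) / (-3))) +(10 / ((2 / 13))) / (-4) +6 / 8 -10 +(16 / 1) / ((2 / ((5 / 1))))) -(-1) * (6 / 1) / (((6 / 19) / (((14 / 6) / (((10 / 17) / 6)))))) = 57591 / 130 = 443.01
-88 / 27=-3.26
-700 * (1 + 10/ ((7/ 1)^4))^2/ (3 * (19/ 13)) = -160.98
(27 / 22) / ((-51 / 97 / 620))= -270630 / 187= -1447.22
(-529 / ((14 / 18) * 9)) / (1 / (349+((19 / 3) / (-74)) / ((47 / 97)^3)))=-4246101874103 / 161340942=-26317.57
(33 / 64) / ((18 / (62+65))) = 1397 / 384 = 3.64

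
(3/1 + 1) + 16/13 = 68/13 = 5.23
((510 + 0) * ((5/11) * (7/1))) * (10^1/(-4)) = -44625/11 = -4056.82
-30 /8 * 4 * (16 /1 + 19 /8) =-2205 /8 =-275.62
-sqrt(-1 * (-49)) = -7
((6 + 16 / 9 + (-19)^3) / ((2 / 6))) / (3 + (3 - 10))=61661 / 12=5138.42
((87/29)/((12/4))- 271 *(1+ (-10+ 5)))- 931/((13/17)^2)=-85694/169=-507.07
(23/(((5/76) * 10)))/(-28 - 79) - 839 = -2245199/2675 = -839.33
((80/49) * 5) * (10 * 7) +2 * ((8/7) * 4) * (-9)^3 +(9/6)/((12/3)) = -341227/56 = -6093.34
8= 8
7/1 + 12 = 19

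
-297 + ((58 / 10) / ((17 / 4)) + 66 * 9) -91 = 17626 / 85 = 207.36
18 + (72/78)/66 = 2576/143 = 18.01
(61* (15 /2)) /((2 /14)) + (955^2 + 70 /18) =16474165 /18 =915231.39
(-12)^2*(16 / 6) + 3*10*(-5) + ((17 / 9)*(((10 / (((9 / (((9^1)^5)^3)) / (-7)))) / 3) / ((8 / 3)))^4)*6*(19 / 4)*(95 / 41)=4203950356524387999204889491803645778610633269954672364513471503 / 20992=200264403416748666120659800000000000000000000000000000000000.00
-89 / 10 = -8.90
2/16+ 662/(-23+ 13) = -2643/40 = -66.08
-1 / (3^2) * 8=-8 / 9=-0.89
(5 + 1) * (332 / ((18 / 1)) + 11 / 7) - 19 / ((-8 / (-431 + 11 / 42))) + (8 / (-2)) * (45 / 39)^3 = -671055269 / 738192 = -909.05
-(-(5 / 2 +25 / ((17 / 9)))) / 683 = 535 / 23222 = 0.02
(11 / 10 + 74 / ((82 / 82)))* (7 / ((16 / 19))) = 99883 / 160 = 624.27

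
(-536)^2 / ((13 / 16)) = 4596736 / 13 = 353595.08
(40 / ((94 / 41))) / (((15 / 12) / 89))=58384 / 47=1242.21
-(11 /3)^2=-13.44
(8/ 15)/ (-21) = -8/ 315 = -0.03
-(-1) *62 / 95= 62 / 95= 0.65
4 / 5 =0.80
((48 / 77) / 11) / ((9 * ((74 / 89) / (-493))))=-351016 / 94017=-3.73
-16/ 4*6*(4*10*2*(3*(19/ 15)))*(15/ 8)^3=-192375/ 4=-48093.75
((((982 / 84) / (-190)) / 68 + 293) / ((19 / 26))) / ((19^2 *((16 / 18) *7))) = 6200728131 / 34738365760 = 0.18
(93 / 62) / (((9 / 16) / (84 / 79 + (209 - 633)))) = -1127.83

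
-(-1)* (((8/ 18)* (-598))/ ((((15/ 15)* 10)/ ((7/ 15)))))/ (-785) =8372/ 529875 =0.02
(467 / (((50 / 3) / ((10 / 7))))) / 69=467 / 805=0.58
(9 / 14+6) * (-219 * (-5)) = 101835 / 14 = 7273.93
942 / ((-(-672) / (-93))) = -14601 / 112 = -130.37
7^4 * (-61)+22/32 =-2343365/16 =-146460.31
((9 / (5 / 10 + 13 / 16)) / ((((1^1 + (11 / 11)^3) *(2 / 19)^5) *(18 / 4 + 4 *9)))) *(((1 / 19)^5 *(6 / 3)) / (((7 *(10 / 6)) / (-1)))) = -0.00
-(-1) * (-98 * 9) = -882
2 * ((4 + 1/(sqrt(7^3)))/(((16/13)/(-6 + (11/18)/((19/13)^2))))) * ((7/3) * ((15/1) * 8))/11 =-33787390/35739 - 2413385 * sqrt(7)/500346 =-958.15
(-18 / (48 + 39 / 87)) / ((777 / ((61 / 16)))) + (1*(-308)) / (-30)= 89647807 / 8733480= 10.26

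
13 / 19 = 0.68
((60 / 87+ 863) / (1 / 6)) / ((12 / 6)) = 75141 / 29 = 2591.07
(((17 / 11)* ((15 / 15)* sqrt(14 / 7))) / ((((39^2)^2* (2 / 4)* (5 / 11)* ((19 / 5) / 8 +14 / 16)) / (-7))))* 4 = -3808* sqrt(2) / 62462907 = -0.00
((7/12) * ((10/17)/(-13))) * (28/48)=-245/15912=-0.02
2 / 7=0.29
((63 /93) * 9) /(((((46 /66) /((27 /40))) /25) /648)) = 68201595 /713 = 95654.41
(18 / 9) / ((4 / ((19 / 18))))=19 / 36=0.53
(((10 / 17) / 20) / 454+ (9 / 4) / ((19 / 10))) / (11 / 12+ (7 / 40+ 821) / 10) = 104198700 / 7305777761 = 0.01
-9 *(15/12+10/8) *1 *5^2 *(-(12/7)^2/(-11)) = -81000/539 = -150.28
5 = 5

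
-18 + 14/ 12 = -101/ 6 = -16.83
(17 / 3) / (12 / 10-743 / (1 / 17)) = -85 / 189447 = -0.00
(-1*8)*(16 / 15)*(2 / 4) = -4.27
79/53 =1.49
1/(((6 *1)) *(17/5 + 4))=5/222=0.02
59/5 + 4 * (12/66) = 689/55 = 12.53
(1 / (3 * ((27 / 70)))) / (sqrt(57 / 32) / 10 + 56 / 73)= 915712000 / 788247207 -14921200 * sqrt(114) / 788247207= 0.96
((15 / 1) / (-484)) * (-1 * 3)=45 / 484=0.09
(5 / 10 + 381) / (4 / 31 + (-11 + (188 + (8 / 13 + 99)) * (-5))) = -43927 / 166836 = -0.26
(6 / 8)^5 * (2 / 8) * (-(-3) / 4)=729 / 16384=0.04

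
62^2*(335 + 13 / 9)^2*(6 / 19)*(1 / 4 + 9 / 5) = 722518516768 / 2565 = 281683632.27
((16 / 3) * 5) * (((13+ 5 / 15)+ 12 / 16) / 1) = 3380 / 9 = 375.56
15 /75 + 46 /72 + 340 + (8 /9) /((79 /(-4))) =1615363 /4740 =340.79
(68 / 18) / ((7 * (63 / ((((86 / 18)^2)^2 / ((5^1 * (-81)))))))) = -116239234 / 10546446645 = -0.01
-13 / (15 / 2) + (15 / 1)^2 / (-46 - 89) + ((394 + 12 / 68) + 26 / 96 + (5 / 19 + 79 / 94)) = 1428778229 / 3643440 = 392.15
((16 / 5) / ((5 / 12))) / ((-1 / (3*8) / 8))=-36864 / 25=-1474.56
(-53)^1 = -53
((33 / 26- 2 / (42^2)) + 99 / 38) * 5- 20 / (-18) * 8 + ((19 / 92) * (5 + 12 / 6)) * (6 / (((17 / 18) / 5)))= 6318414035 / 85180914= 74.18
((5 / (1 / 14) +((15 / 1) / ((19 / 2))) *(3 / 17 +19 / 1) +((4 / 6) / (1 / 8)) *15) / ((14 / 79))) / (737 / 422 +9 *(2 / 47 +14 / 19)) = 45619885890 / 392884331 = 116.12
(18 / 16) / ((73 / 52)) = 117 / 146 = 0.80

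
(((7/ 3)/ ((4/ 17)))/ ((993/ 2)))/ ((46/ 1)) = 119/ 274068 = 0.00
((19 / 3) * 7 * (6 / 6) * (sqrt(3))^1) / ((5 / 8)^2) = 8512 * sqrt(3) / 75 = 196.58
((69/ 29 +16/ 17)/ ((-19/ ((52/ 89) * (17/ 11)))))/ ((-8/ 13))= 276653/ 1078858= 0.26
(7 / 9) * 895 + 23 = 6472 / 9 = 719.11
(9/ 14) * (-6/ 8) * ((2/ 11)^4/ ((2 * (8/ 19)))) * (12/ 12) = -513/ 819896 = -0.00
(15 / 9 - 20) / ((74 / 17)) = -935 / 222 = -4.21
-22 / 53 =-0.42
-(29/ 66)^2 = -841/ 4356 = -0.19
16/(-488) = -2/61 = -0.03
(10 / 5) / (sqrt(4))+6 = 7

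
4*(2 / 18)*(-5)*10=-200 / 9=-22.22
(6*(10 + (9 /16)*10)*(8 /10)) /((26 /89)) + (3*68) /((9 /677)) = 1216961 /78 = 15602.06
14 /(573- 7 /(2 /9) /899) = 25172 /1030191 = 0.02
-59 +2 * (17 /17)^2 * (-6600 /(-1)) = 13141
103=103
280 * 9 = 2520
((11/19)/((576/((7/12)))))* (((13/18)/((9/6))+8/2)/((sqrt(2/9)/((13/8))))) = 121121* sqrt(2)/18911232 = 0.01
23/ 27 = 0.85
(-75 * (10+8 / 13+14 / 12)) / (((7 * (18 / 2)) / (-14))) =22975 / 117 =196.37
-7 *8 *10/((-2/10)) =2800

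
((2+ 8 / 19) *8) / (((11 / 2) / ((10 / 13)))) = 7360 / 2717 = 2.71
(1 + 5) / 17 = 6 / 17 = 0.35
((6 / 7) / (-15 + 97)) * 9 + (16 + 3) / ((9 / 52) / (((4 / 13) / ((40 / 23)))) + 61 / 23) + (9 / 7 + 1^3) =364899 / 47929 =7.61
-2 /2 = -1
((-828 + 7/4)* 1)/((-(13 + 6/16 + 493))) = 6610/4051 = 1.63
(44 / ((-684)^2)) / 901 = 11 / 105384564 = 0.00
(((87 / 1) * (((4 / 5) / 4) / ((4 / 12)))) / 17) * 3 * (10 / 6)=261 / 17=15.35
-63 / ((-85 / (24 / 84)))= 18 / 85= 0.21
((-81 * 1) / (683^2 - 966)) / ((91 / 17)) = -1377 / 42362593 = -0.00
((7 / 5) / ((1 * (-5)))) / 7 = -1 / 25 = -0.04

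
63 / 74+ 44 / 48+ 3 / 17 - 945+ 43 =-6793619 / 7548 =-900.06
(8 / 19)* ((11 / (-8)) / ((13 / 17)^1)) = -187 / 247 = -0.76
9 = 9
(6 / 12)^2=1 / 4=0.25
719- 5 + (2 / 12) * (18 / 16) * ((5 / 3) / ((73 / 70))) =417151 / 584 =714.30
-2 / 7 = -0.29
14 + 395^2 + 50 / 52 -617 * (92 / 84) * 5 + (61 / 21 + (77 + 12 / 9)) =27799115 / 182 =152742.39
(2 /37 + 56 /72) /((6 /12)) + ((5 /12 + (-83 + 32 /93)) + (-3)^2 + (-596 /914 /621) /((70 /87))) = -1087303574363 /15190707420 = -71.58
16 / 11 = 1.45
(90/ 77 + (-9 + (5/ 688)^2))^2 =61.33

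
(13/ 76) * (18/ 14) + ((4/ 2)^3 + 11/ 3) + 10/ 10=20567/ 1596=12.89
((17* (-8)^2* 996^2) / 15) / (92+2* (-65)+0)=-1893532.29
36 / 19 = 1.89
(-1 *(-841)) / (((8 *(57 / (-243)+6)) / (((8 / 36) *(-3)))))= -12.16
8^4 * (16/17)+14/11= 721134/187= 3856.33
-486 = -486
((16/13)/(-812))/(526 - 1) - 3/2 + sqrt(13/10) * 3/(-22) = -4156433/2770950 - 3 * sqrt(130)/220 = -1.66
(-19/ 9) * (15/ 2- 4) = -133/ 18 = -7.39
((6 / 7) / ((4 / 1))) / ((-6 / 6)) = -3 / 14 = -0.21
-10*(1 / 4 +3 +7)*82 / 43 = -8405 / 43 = -195.47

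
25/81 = 0.31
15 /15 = 1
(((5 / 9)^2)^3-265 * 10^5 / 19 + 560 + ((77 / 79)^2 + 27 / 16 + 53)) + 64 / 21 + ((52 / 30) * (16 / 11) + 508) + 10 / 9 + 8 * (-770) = -1399766.50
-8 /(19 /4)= -32 /19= -1.68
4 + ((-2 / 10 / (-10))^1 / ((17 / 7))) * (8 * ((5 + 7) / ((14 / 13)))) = 2012 / 425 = 4.73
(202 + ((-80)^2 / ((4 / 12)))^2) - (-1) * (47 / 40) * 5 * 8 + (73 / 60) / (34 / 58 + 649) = 416666700641837 / 1130280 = 368640249.00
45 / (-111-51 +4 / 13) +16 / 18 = 11551 / 18918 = 0.61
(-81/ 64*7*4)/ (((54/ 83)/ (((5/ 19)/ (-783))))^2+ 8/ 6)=-292954725/ 30978446678272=-0.00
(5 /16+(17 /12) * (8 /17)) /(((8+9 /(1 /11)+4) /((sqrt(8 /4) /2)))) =47 * sqrt(2) /10656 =0.01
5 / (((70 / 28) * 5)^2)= 4 / 125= 0.03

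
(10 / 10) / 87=1 / 87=0.01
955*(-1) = -955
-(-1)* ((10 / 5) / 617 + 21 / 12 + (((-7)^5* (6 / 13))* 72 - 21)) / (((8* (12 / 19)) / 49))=-16683368754395 / 3080064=-5416565.61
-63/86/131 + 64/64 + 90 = 1025143/11266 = 90.99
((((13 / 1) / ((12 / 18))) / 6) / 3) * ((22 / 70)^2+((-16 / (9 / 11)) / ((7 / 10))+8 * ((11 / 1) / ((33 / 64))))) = 20470957 / 132300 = 154.73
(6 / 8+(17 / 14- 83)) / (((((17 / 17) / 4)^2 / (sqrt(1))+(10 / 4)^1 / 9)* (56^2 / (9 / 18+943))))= -38534427 / 537824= -71.65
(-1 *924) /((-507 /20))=6160 /169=36.45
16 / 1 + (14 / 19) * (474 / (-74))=7930 / 703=11.28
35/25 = 7/5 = 1.40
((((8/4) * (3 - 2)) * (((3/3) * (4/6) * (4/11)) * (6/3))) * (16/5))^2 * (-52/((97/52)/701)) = -496895000576/2640825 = -188159.00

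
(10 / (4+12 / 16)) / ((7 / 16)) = 640 / 133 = 4.81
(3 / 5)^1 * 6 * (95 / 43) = 342 / 43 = 7.95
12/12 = 1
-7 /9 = -0.78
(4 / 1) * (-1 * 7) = -28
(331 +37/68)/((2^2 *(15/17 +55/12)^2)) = 689877/248645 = 2.77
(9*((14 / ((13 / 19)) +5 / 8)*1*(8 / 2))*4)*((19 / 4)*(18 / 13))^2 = 577129617 / 4394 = 131344.93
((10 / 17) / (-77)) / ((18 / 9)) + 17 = 22248 / 1309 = 17.00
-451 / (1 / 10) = -4510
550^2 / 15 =60500 / 3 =20166.67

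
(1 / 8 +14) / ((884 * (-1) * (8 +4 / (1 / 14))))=-113 / 452608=-0.00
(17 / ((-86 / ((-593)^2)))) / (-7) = 5978033 / 602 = 9930.29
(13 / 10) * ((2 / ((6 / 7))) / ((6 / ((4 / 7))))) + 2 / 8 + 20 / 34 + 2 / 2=6509 / 3060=2.13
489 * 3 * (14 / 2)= 10269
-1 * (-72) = 72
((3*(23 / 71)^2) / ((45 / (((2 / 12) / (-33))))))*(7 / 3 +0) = -0.00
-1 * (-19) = 19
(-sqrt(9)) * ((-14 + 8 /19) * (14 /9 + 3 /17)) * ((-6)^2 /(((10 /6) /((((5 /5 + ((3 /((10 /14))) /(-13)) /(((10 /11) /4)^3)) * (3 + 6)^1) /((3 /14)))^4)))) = 3302533950729381214786608498474624 /1407654266357421875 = 2346125770836703.84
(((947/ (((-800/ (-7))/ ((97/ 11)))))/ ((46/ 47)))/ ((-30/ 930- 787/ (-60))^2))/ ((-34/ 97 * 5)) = -25354511213283/ 101897497450760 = -0.25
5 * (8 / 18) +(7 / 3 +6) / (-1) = -55 / 9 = -6.11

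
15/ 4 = 3.75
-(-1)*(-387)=-387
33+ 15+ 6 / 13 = 630 / 13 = 48.46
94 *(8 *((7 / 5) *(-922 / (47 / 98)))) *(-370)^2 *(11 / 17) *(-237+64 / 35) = 716779714171136 / 17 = 42163512598302.12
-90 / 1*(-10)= 900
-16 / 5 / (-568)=2 / 355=0.01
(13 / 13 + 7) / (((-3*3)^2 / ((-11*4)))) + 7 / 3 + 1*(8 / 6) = -55 / 81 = -0.68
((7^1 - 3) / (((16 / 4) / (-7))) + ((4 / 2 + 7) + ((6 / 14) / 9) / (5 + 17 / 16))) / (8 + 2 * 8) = 2045 / 24444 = 0.08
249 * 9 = 2241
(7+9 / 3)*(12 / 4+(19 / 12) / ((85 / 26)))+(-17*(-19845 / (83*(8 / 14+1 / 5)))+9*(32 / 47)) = 1056419206 / 198951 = 5309.95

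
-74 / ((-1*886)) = 37 / 443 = 0.08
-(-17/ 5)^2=-11.56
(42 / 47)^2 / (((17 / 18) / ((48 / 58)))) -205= -222490537 / 1089037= -204.30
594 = 594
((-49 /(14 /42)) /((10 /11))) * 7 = -11319 /10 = -1131.90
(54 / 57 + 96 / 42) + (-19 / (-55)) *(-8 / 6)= 60842 / 21945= 2.77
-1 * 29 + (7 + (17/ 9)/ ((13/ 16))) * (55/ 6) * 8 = 229841/ 351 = 654.82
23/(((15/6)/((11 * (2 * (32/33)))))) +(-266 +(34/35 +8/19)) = -27268/399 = -68.34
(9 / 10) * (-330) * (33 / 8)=-9801 / 8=-1225.12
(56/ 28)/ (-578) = -1/ 289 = -0.00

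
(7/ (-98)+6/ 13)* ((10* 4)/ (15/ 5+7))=142/ 91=1.56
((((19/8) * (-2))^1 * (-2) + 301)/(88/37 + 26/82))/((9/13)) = 453583/2726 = 166.39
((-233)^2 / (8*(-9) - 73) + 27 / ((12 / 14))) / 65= -99443 / 18850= -5.28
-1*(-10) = 10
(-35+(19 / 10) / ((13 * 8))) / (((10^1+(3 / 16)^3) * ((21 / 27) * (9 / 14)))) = -18627072 / 2664155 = -6.99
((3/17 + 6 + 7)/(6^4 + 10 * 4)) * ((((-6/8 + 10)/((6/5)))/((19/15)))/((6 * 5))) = 1295/647292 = 0.00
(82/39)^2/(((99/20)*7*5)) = 0.03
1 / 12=0.08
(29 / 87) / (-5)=-0.07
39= 39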